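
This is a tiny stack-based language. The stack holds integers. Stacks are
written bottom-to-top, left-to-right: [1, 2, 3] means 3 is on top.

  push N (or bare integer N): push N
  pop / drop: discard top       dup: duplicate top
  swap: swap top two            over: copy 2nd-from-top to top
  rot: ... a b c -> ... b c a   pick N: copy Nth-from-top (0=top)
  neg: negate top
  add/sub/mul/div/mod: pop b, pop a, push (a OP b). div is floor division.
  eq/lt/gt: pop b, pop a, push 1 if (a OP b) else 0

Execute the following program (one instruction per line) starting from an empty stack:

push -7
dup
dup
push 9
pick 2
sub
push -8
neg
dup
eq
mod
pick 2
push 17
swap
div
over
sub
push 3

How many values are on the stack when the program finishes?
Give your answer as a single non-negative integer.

Answer: 6

Derivation:
After 'push -7': stack = [-7] (depth 1)
After 'dup': stack = [-7, -7] (depth 2)
After 'dup': stack = [-7, -7, -7] (depth 3)
After 'push 9': stack = [-7, -7, -7, 9] (depth 4)
After 'pick 2': stack = [-7, -7, -7, 9, -7] (depth 5)
After 'sub': stack = [-7, -7, -7, 16] (depth 4)
After 'push -8': stack = [-7, -7, -7, 16, -8] (depth 5)
After 'neg': stack = [-7, -7, -7, 16, 8] (depth 5)
After 'dup': stack = [-7, -7, -7, 16, 8, 8] (depth 6)
After 'eq': stack = [-7, -7, -7, 16, 1] (depth 5)
After 'mod': stack = [-7, -7, -7, 0] (depth 4)
After 'pick 2': stack = [-7, -7, -7, 0, -7] (depth 5)
After 'push 17': stack = [-7, -7, -7, 0, -7, 17] (depth 6)
After 'swap': stack = [-7, -7, -7, 0, 17, -7] (depth 6)
After 'div': stack = [-7, -7, -7, 0, -3] (depth 5)
After 'over': stack = [-7, -7, -7, 0, -3, 0] (depth 6)
After 'sub': stack = [-7, -7, -7, 0, -3] (depth 5)
After 'push 3': stack = [-7, -7, -7, 0, -3, 3] (depth 6)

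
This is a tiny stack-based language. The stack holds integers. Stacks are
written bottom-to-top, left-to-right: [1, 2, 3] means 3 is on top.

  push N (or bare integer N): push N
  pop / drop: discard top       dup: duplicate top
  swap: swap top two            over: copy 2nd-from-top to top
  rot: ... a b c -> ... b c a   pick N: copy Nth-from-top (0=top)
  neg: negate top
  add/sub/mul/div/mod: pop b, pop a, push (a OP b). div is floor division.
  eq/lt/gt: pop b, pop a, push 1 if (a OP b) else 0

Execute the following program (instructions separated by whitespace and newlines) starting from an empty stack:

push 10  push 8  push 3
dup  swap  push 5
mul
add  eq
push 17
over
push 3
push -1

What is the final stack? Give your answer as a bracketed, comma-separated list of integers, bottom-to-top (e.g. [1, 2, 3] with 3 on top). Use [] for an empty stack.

Answer: [10, 0, 17, 0, 3, -1]

Derivation:
After 'push 10': [10]
After 'push 8': [10, 8]
After 'push 3': [10, 8, 3]
After 'dup': [10, 8, 3, 3]
After 'swap': [10, 8, 3, 3]
After 'push 5': [10, 8, 3, 3, 5]
After 'mul': [10, 8, 3, 15]
After 'add': [10, 8, 18]
After 'eq': [10, 0]
After 'push 17': [10, 0, 17]
After 'over': [10, 0, 17, 0]
After 'push 3': [10, 0, 17, 0, 3]
After 'push -1': [10, 0, 17, 0, 3, -1]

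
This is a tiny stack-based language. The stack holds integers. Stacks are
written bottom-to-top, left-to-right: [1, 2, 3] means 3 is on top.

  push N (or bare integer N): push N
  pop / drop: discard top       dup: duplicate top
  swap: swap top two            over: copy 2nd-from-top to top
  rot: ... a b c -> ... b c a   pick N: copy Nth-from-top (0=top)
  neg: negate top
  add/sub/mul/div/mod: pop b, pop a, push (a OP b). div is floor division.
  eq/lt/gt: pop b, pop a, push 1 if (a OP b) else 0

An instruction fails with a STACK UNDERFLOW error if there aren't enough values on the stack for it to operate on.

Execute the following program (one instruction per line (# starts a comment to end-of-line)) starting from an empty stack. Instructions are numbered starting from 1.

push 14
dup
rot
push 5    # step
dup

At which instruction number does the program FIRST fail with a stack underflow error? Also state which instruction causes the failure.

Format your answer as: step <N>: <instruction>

Step 1 ('push 14'): stack = [14], depth = 1
Step 2 ('dup'): stack = [14, 14], depth = 2
Step 3 ('rot'): needs 3 value(s) but depth is 2 — STACK UNDERFLOW

Answer: step 3: rot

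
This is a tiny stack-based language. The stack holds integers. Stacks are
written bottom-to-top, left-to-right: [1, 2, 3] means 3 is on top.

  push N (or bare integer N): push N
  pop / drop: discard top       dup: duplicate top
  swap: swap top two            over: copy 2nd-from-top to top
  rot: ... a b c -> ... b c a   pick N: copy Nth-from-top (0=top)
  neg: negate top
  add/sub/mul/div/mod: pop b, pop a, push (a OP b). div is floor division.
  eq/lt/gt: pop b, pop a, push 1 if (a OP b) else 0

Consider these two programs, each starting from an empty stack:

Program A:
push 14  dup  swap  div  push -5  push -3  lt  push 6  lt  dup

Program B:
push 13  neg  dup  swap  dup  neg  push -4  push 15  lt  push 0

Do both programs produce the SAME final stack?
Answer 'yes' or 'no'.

Answer: no

Derivation:
Program A trace:
  After 'push 14': [14]
  After 'dup': [14, 14]
  After 'swap': [14, 14]
  After 'div': [1]
  After 'push -5': [1, -5]
  After 'push -3': [1, -5, -3]
  After 'lt': [1, 1]
  After 'push 6': [1, 1, 6]
  After 'lt': [1, 1]
  After 'dup': [1, 1, 1]
Program A final stack: [1, 1, 1]

Program B trace:
  After 'push 13': [13]
  After 'neg': [-13]
  After 'dup': [-13, -13]
  After 'swap': [-13, -13]
  After 'dup': [-13, -13, -13]
  After 'neg': [-13, -13, 13]
  After 'push -4': [-13, -13, 13, -4]
  After 'push 15': [-13, -13, 13, -4, 15]
  After 'lt': [-13, -13, 13, 1]
  After 'push 0': [-13, -13, 13, 1, 0]
Program B final stack: [-13, -13, 13, 1, 0]
Same: no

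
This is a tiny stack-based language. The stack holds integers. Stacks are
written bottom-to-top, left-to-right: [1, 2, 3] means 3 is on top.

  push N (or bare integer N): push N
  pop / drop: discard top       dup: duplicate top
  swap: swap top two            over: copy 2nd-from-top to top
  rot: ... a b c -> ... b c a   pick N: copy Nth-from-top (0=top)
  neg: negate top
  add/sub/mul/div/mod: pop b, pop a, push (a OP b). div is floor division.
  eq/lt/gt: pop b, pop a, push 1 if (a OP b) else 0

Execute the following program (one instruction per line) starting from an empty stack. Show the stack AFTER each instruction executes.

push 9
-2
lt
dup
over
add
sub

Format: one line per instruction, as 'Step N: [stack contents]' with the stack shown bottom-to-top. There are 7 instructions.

Step 1: [9]
Step 2: [9, -2]
Step 3: [0]
Step 4: [0, 0]
Step 5: [0, 0, 0]
Step 6: [0, 0]
Step 7: [0]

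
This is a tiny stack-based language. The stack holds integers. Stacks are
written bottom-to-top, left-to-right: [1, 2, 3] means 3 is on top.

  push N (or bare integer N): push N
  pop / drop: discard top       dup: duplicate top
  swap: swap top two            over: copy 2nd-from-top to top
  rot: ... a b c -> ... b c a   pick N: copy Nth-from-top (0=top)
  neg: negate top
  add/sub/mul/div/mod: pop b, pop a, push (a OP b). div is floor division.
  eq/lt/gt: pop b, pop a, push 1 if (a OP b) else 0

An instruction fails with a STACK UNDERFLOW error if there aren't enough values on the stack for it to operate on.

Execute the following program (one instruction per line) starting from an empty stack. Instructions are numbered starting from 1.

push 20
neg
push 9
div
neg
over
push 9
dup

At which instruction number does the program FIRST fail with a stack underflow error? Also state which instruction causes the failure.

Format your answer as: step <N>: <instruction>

Step 1 ('push 20'): stack = [20], depth = 1
Step 2 ('neg'): stack = [-20], depth = 1
Step 3 ('push 9'): stack = [-20, 9], depth = 2
Step 4 ('div'): stack = [-3], depth = 1
Step 5 ('neg'): stack = [3], depth = 1
Step 6 ('over'): needs 2 value(s) but depth is 1 — STACK UNDERFLOW

Answer: step 6: over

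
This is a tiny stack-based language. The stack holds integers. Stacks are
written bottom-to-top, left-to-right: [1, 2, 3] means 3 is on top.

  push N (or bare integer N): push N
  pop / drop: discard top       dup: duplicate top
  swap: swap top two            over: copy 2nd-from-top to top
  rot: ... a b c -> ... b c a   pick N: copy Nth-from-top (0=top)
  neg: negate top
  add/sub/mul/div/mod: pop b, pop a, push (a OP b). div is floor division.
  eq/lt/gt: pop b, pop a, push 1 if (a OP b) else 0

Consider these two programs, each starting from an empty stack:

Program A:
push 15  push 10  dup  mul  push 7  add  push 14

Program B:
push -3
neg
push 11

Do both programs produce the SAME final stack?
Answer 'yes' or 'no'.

Answer: no

Derivation:
Program A trace:
  After 'push 15': [15]
  After 'push 10': [15, 10]
  After 'dup': [15, 10, 10]
  After 'mul': [15, 100]
  After 'push 7': [15, 100, 7]
  After 'add': [15, 107]
  After 'push 14': [15, 107, 14]
Program A final stack: [15, 107, 14]

Program B trace:
  After 'push -3': [-3]
  After 'neg': [3]
  After 'push 11': [3, 11]
Program B final stack: [3, 11]
Same: no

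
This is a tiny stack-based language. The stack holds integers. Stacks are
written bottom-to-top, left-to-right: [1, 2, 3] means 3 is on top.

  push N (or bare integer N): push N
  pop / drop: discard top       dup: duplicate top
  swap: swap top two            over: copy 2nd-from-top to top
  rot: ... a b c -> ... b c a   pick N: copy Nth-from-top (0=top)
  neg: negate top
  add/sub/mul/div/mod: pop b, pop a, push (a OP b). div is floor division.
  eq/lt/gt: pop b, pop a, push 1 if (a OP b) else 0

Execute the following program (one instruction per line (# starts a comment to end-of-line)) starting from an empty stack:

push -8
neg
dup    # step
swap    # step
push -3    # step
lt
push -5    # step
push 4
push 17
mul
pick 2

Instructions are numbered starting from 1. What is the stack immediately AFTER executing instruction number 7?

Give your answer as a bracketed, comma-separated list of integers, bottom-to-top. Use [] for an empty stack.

Step 1 ('push -8'): [-8]
Step 2 ('neg'): [8]
Step 3 ('dup'): [8, 8]
Step 4 ('swap'): [8, 8]
Step 5 ('push -3'): [8, 8, -3]
Step 6 ('lt'): [8, 0]
Step 7 ('push -5'): [8, 0, -5]

Answer: [8, 0, -5]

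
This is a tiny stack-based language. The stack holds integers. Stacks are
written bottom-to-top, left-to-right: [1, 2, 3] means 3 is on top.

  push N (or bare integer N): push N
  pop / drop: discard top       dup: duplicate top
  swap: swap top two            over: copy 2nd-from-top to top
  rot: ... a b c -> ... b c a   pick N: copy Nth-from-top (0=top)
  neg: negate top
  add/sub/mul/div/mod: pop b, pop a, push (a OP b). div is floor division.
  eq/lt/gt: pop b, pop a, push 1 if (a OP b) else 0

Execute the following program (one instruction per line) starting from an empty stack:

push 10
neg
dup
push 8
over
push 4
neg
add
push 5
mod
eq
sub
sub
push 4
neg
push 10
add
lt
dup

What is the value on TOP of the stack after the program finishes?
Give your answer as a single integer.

Answer: 1

Derivation:
After 'push 10': [10]
After 'neg': [-10]
After 'dup': [-10, -10]
After 'push 8': [-10, -10, 8]
After 'over': [-10, -10, 8, -10]
After 'push 4': [-10, -10, 8, -10, 4]
After 'neg': [-10, -10, 8, -10, -4]
After 'add': [-10, -10, 8, -14]
After 'push 5': [-10, -10, 8, -14, 5]
After 'mod': [-10, -10, 8, 1]
After 'eq': [-10, -10, 0]
After 'sub': [-10, -10]
After 'sub': [0]
After 'push 4': [0, 4]
After 'neg': [0, -4]
After 'push 10': [0, -4, 10]
After 'add': [0, 6]
After 'lt': [1]
After 'dup': [1, 1]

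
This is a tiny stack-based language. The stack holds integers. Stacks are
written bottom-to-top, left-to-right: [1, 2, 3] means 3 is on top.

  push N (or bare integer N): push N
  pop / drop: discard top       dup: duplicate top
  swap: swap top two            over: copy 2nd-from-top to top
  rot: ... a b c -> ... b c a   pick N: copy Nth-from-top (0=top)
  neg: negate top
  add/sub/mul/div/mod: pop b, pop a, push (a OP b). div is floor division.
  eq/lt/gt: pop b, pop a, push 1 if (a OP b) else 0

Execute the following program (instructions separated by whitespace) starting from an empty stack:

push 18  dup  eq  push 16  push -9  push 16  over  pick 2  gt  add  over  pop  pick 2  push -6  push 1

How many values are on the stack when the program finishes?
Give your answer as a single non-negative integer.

Answer: 7

Derivation:
After 'push 18': stack = [18] (depth 1)
After 'dup': stack = [18, 18] (depth 2)
After 'eq': stack = [1] (depth 1)
After 'push 16': stack = [1, 16] (depth 2)
After 'push -9': stack = [1, 16, -9] (depth 3)
After 'push 16': stack = [1, 16, -9, 16] (depth 4)
After 'over': stack = [1, 16, -9, 16, -9] (depth 5)
After 'pick 2': stack = [1, 16, -9, 16, -9, -9] (depth 6)
After 'gt': stack = [1, 16, -9, 16, 0] (depth 5)
After 'add': stack = [1, 16, -9, 16] (depth 4)
After 'over': stack = [1, 16, -9, 16, -9] (depth 5)
After 'pop': stack = [1, 16, -9, 16] (depth 4)
After 'pick 2': stack = [1, 16, -9, 16, 16] (depth 5)
After 'push -6': stack = [1, 16, -9, 16, 16, -6] (depth 6)
After 'push 1': stack = [1, 16, -9, 16, 16, -6, 1] (depth 7)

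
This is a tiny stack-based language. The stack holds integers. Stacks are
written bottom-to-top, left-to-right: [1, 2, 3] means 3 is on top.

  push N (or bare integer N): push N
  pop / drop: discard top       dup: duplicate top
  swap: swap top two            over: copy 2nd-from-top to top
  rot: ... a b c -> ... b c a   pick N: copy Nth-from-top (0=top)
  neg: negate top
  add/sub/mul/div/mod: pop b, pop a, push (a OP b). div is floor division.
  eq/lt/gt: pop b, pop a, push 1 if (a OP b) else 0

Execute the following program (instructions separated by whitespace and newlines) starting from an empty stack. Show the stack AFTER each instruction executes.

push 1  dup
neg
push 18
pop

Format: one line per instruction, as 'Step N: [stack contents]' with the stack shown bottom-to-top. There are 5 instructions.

Step 1: [1]
Step 2: [1, 1]
Step 3: [1, -1]
Step 4: [1, -1, 18]
Step 5: [1, -1]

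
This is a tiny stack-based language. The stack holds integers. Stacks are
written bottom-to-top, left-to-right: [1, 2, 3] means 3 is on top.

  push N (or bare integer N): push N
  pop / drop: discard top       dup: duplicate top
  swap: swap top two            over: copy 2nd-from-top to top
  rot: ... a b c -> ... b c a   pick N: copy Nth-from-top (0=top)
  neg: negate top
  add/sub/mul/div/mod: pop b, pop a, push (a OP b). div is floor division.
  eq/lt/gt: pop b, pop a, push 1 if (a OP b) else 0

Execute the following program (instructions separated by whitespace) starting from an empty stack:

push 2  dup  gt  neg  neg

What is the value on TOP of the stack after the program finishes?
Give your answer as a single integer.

Answer: 0

Derivation:
After 'push 2': [2]
After 'dup': [2, 2]
After 'gt': [0]
After 'neg': [0]
After 'neg': [0]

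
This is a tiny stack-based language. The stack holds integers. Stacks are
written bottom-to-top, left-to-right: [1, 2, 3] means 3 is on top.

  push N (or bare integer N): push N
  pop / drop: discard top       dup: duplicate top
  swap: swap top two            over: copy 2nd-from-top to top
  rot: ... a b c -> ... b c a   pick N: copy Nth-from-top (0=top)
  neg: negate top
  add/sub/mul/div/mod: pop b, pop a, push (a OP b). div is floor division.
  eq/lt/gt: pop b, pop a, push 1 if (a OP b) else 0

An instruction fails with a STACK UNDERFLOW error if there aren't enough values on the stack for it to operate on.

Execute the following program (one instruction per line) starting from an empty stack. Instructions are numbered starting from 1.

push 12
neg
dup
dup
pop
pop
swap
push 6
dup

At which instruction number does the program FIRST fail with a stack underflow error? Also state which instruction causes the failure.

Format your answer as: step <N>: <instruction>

Answer: step 7: swap

Derivation:
Step 1 ('push 12'): stack = [12], depth = 1
Step 2 ('neg'): stack = [-12], depth = 1
Step 3 ('dup'): stack = [-12, -12], depth = 2
Step 4 ('dup'): stack = [-12, -12, -12], depth = 3
Step 5 ('pop'): stack = [-12, -12], depth = 2
Step 6 ('pop'): stack = [-12], depth = 1
Step 7 ('swap'): needs 2 value(s) but depth is 1 — STACK UNDERFLOW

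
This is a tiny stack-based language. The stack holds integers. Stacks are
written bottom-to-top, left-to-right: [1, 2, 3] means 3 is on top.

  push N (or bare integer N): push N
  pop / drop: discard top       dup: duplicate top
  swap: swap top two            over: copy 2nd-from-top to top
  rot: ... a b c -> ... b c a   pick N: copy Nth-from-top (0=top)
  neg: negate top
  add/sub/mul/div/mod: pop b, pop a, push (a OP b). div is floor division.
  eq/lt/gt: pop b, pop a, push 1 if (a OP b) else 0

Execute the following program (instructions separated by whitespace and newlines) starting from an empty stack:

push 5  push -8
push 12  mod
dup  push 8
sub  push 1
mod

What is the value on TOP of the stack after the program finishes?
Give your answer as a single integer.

After 'push 5': [5]
After 'push -8': [5, -8]
After 'push 12': [5, -8, 12]
After 'mod': [5, 4]
After 'dup': [5, 4, 4]
After 'push 8': [5, 4, 4, 8]
After 'sub': [5, 4, -4]
After 'push 1': [5, 4, -4, 1]
After 'mod': [5, 4, 0]

Answer: 0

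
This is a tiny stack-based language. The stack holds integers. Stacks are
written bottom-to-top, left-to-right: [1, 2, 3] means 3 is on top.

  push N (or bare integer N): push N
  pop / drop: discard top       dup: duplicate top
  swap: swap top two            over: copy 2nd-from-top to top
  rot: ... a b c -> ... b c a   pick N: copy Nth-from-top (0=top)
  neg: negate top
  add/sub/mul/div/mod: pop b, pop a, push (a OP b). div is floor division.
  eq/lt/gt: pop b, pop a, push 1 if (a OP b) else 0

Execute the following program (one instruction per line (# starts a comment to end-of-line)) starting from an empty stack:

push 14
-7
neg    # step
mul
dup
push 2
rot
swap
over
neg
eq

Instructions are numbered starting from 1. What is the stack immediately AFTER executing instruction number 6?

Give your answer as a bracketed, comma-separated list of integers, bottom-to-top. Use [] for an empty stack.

Answer: [98, 98, 2]

Derivation:
Step 1 ('push 14'): [14]
Step 2 ('-7'): [14, -7]
Step 3 ('neg'): [14, 7]
Step 4 ('mul'): [98]
Step 5 ('dup'): [98, 98]
Step 6 ('push 2'): [98, 98, 2]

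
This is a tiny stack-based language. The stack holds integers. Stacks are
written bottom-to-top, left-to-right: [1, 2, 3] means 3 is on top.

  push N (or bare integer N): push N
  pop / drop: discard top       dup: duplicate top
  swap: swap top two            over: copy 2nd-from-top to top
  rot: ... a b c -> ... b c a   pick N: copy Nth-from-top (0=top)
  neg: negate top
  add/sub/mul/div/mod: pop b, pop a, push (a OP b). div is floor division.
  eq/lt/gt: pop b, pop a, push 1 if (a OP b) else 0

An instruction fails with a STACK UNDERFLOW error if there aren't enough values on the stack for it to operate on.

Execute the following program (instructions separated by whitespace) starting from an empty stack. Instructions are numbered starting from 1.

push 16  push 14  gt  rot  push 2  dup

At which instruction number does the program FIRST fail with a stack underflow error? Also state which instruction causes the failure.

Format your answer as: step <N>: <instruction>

Answer: step 4: rot

Derivation:
Step 1 ('push 16'): stack = [16], depth = 1
Step 2 ('push 14'): stack = [16, 14], depth = 2
Step 3 ('gt'): stack = [1], depth = 1
Step 4 ('rot'): needs 3 value(s) but depth is 1 — STACK UNDERFLOW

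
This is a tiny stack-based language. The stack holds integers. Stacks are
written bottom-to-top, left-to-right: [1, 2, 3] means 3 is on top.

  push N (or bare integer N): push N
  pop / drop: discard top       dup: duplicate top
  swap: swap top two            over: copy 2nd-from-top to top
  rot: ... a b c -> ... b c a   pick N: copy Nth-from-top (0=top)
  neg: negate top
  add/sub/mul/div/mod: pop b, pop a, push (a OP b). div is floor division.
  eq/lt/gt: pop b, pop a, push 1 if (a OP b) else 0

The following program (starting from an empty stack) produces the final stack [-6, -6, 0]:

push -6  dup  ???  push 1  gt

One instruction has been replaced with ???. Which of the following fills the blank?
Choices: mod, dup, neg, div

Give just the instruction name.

Answer: dup

Derivation:
Stack before ???: [-6, -6]
Stack after ???:  [-6, -6, -6]
Checking each choice:
  mod: produces [0]
  dup: MATCH
  neg: produces [-6, 1]
  div: produces [0]


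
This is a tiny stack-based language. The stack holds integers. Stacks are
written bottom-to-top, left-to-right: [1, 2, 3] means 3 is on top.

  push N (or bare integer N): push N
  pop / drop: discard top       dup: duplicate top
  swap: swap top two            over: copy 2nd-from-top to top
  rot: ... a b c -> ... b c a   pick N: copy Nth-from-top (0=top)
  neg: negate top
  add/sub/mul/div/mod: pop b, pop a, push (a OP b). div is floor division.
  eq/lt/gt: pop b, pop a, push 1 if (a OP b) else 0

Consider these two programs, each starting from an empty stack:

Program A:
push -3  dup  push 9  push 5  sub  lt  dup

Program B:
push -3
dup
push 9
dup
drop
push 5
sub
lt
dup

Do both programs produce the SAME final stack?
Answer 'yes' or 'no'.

Program A trace:
  After 'push -3': [-3]
  After 'dup': [-3, -3]
  After 'push 9': [-3, -3, 9]
  After 'push 5': [-3, -3, 9, 5]
  After 'sub': [-3, -3, 4]
  After 'lt': [-3, 1]
  After 'dup': [-3, 1, 1]
Program A final stack: [-3, 1, 1]

Program B trace:
  After 'push -3': [-3]
  After 'dup': [-3, -3]
  After 'push 9': [-3, -3, 9]
  After 'dup': [-3, -3, 9, 9]
  After 'drop': [-3, -3, 9]
  After 'push 5': [-3, -3, 9, 5]
  After 'sub': [-3, -3, 4]
  After 'lt': [-3, 1]
  After 'dup': [-3, 1, 1]
Program B final stack: [-3, 1, 1]
Same: yes

Answer: yes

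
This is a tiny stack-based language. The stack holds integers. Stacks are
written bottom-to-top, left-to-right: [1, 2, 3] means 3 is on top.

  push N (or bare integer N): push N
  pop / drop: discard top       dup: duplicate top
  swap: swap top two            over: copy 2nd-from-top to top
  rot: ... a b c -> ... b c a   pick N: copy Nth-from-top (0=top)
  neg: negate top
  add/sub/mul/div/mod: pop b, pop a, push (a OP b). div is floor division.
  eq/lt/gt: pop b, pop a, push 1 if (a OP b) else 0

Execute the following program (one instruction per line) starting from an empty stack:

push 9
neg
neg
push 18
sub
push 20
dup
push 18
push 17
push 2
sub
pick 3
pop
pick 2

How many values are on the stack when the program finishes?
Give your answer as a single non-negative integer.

After 'push 9': stack = [9] (depth 1)
After 'neg': stack = [-9] (depth 1)
After 'neg': stack = [9] (depth 1)
After 'push 18': stack = [9, 18] (depth 2)
After 'sub': stack = [-9] (depth 1)
After 'push 20': stack = [-9, 20] (depth 2)
After 'dup': stack = [-9, 20, 20] (depth 3)
After 'push 18': stack = [-9, 20, 20, 18] (depth 4)
After 'push 17': stack = [-9, 20, 20, 18, 17] (depth 5)
After 'push 2': stack = [-9, 20, 20, 18, 17, 2] (depth 6)
After 'sub': stack = [-9, 20, 20, 18, 15] (depth 5)
After 'pick 3': stack = [-9, 20, 20, 18, 15, 20] (depth 6)
After 'pop': stack = [-9, 20, 20, 18, 15] (depth 5)
After 'pick 2': stack = [-9, 20, 20, 18, 15, 20] (depth 6)

Answer: 6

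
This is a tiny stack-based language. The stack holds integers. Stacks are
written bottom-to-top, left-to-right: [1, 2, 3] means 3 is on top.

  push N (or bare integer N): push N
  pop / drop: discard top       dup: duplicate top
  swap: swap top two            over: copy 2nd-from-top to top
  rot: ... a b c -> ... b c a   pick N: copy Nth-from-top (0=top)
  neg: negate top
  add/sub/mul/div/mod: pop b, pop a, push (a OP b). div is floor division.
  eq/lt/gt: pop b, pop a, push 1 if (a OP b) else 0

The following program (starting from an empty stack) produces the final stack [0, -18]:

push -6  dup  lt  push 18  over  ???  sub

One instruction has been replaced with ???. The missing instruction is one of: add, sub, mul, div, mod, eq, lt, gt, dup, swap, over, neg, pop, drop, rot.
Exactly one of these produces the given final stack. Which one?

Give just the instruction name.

Answer: swap

Derivation:
Stack before ???: [0, 18, 0]
Stack after ???:  [0, 0, 18]
The instruction that transforms [0, 18, 0] -> [0, 0, 18] is: swap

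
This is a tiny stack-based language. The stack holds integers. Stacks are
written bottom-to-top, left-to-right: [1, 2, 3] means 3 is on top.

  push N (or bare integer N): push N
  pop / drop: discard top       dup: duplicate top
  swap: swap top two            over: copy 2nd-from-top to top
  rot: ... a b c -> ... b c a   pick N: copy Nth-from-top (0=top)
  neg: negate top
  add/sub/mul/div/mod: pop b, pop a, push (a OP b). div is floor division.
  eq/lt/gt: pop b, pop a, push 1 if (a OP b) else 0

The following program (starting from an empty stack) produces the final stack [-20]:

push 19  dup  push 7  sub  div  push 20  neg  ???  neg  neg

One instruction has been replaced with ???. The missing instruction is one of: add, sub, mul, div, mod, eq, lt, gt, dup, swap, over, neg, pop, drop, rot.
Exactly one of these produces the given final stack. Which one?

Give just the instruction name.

Answer: mul

Derivation:
Stack before ???: [1, -20]
Stack after ???:  [-20]
The instruction that transforms [1, -20] -> [-20] is: mul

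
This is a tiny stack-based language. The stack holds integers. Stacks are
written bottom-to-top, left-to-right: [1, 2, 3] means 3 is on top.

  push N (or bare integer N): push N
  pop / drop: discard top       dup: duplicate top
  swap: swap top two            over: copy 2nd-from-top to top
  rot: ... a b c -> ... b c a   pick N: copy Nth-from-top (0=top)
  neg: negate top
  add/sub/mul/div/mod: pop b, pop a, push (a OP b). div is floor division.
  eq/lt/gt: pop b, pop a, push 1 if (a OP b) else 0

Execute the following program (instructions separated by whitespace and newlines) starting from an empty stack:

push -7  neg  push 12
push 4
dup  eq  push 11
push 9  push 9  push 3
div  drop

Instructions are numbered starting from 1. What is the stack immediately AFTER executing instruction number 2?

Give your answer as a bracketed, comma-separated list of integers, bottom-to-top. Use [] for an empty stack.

Step 1 ('push -7'): [-7]
Step 2 ('neg'): [7]

Answer: [7]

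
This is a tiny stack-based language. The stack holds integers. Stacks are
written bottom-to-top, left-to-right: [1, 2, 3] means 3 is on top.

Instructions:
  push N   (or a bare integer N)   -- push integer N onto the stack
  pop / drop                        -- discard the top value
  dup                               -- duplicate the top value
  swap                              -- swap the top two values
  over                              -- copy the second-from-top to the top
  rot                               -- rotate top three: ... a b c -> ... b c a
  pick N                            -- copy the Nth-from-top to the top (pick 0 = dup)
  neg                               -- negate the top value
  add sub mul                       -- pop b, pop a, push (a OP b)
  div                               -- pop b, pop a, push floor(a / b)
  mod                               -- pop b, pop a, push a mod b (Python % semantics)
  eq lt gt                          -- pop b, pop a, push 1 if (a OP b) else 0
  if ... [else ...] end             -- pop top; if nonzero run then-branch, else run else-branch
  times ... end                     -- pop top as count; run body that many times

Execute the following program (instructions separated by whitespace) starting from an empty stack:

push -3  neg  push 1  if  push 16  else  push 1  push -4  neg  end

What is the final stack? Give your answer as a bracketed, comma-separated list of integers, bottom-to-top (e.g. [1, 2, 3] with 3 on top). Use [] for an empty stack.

After 'push -3': [-3]
After 'neg': [3]
After 'push 1': [3, 1]
After 'if': [3]
After 'push 16': [3, 16]

Answer: [3, 16]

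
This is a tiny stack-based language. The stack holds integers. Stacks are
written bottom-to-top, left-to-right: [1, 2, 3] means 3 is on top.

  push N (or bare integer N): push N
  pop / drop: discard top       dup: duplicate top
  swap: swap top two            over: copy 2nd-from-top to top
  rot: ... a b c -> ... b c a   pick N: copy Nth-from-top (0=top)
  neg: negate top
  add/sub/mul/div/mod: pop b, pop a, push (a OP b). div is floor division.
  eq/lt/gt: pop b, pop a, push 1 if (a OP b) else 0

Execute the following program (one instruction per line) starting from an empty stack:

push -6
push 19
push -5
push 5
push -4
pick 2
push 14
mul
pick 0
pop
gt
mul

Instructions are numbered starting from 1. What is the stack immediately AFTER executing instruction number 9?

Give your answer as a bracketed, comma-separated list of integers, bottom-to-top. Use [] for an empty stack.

Answer: [-6, 19, -5, 5, -4, -70, -70]

Derivation:
Step 1 ('push -6'): [-6]
Step 2 ('push 19'): [-6, 19]
Step 3 ('push -5'): [-6, 19, -5]
Step 4 ('push 5'): [-6, 19, -5, 5]
Step 5 ('push -4'): [-6, 19, -5, 5, -4]
Step 6 ('pick 2'): [-6, 19, -5, 5, -4, -5]
Step 7 ('push 14'): [-6, 19, -5, 5, -4, -5, 14]
Step 8 ('mul'): [-6, 19, -5, 5, -4, -70]
Step 9 ('pick 0'): [-6, 19, -5, 5, -4, -70, -70]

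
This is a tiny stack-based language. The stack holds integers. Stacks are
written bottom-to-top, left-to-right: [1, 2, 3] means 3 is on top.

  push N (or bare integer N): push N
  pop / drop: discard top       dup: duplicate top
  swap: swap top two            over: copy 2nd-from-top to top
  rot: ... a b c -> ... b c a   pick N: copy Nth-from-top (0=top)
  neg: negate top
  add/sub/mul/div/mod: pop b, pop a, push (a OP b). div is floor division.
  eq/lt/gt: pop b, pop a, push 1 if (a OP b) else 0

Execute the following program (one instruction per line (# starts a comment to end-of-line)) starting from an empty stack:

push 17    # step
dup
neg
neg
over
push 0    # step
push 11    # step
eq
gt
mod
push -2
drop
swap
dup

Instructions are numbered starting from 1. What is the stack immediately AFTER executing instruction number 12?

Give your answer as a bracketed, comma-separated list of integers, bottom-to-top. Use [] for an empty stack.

Step 1 ('push 17'): [17]
Step 2 ('dup'): [17, 17]
Step 3 ('neg'): [17, -17]
Step 4 ('neg'): [17, 17]
Step 5 ('over'): [17, 17, 17]
Step 6 ('push 0'): [17, 17, 17, 0]
Step 7 ('push 11'): [17, 17, 17, 0, 11]
Step 8 ('eq'): [17, 17, 17, 0]
Step 9 ('gt'): [17, 17, 1]
Step 10 ('mod'): [17, 0]
Step 11 ('push -2'): [17, 0, -2]
Step 12 ('drop'): [17, 0]

Answer: [17, 0]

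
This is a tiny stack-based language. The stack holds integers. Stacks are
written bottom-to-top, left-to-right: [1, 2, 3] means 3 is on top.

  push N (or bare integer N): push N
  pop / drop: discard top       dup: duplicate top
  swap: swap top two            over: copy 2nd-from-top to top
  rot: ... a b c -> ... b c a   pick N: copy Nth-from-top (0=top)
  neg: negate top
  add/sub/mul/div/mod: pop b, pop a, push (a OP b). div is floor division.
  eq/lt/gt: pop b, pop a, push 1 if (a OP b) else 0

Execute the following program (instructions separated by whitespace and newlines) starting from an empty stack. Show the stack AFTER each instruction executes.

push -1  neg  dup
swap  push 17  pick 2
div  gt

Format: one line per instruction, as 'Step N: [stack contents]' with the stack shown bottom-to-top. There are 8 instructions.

Step 1: [-1]
Step 2: [1]
Step 3: [1, 1]
Step 4: [1, 1]
Step 5: [1, 1, 17]
Step 6: [1, 1, 17, 1]
Step 7: [1, 1, 17]
Step 8: [1, 0]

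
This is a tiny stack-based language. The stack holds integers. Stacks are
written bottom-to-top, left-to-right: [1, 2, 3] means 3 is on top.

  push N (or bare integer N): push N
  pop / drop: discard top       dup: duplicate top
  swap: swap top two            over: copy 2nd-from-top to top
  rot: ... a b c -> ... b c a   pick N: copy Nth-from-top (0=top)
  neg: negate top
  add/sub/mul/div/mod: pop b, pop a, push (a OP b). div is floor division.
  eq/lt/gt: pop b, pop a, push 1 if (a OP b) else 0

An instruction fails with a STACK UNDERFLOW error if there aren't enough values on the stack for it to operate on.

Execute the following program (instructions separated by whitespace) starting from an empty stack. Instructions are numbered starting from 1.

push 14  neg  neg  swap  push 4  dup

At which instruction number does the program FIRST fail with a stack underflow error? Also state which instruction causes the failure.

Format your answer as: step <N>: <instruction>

Step 1 ('push 14'): stack = [14], depth = 1
Step 2 ('neg'): stack = [-14], depth = 1
Step 3 ('neg'): stack = [14], depth = 1
Step 4 ('swap'): needs 2 value(s) but depth is 1 — STACK UNDERFLOW

Answer: step 4: swap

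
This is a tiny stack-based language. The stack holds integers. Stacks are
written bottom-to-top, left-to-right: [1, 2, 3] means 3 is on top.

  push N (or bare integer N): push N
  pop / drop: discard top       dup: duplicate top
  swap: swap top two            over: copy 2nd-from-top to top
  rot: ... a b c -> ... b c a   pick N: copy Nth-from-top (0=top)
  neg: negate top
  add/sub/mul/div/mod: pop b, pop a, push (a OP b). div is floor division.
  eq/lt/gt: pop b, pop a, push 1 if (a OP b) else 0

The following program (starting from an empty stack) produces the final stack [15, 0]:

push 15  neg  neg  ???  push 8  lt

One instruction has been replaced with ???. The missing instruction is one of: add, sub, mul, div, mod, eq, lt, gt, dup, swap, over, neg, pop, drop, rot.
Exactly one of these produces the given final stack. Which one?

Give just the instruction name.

Answer: dup

Derivation:
Stack before ???: [15]
Stack after ???:  [15, 15]
The instruction that transforms [15] -> [15, 15] is: dup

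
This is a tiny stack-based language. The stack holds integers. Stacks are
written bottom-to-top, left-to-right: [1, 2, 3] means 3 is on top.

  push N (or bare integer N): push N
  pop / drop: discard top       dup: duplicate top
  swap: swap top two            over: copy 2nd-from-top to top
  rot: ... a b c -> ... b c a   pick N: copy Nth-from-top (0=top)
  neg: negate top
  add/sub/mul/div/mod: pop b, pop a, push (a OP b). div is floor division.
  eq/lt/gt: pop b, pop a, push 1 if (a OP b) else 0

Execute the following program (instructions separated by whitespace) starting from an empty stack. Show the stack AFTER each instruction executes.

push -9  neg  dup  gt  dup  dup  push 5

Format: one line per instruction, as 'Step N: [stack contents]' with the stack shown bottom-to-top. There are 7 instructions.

Step 1: [-9]
Step 2: [9]
Step 3: [9, 9]
Step 4: [0]
Step 5: [0, 0]
Step 6: [0, 0, 0]
Step 7: [0, 0, 0, 5]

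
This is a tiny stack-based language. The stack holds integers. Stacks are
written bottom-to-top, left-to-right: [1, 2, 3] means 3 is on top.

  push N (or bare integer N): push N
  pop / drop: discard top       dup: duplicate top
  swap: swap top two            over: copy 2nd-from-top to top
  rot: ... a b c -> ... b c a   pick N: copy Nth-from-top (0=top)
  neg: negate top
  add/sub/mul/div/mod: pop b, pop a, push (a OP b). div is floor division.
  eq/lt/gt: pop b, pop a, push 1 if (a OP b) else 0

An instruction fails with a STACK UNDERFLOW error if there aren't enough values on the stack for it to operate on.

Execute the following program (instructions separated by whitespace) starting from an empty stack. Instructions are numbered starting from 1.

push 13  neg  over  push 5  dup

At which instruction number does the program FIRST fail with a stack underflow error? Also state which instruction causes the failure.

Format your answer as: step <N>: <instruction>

Step 1 ('push 13'): stack = [13], depth = 1
Step 2 ('neg'): stack = [-13], depth = 1
Step 3 ('over'): needs 2 value(s) but depth is 1 — STACK UNDERFLOW

Answer: step 3: over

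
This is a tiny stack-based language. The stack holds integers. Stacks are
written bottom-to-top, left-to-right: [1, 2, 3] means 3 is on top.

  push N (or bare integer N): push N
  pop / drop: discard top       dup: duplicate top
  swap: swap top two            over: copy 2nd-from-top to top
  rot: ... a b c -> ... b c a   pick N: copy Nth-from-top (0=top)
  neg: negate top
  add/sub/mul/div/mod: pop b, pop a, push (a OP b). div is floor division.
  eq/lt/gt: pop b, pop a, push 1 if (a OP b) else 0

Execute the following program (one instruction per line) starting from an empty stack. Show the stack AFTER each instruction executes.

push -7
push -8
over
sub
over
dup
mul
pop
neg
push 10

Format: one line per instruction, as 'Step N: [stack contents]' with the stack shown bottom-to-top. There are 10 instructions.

Step 1: [-7]
Step 2: [-7, -8]
Step 3: [-7, -8, -7]
Step 4: [-7, -1]
Step 5: [-7, -1, -7]
Step 6: [-7, -1, -7, -7]
Step 7: [-7, -1, 49]
Step 8: [-7, -1]
Step 9: [-7, 1]
Step 10: [-7, 1, 10]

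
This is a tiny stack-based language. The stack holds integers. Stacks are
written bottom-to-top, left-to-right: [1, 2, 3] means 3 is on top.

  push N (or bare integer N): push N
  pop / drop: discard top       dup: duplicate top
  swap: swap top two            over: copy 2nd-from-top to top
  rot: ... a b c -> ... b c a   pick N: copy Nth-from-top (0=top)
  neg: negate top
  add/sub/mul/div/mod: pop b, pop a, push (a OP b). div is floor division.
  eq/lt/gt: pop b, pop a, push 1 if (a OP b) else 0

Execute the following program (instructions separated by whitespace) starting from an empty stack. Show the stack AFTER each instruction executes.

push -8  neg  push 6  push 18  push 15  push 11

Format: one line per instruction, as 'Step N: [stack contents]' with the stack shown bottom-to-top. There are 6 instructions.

Step 1: [-8]
Step 2: [8]
Step 3: [8, 6]
Step 4: [8, 6, 18]
Step 5: [8, 6, 18, 15]
Step 6: [8, 6, 18, 15, 11]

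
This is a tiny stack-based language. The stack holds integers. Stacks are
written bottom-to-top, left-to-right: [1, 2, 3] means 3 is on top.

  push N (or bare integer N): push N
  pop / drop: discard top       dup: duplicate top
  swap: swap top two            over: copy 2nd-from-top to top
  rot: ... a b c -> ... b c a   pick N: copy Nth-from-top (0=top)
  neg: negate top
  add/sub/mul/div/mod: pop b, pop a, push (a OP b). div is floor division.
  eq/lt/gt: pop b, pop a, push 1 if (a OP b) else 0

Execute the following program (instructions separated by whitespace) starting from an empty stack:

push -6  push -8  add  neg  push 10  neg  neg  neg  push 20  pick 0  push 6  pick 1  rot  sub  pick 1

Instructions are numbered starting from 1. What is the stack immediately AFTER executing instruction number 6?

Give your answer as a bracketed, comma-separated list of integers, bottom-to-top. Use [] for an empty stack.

Step 1 ('push -6'): [-6]
Step 2 ('push -8'): [-6, -8]
Step 3 ('add'): [-14]
Step 4 ('neg'): [14]
Step 5 ('push 10'): [14, 10]
Step 6 ('neg'): [14, -10]

Answer: [14, -10]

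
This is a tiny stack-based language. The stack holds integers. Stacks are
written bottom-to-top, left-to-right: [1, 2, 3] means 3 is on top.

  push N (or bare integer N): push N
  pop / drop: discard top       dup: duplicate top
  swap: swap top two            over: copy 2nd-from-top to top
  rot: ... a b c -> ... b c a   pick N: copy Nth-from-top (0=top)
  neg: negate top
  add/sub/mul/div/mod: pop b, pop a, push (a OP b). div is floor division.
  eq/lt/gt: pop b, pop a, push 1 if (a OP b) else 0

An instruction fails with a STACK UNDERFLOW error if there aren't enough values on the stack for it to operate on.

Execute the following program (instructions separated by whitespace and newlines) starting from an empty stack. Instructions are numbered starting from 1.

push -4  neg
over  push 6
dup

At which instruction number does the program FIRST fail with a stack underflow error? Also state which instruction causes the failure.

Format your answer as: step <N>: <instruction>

Answer: step 3: over

Derivation:
Step 1 ('push -4'): stack = [-4], depth = 1
Step 2 ('neg'): stack = [4], depth = 1
Step 3 ('over'): needs 2 value(s) but depth is 1 — STACK UNDERFLOW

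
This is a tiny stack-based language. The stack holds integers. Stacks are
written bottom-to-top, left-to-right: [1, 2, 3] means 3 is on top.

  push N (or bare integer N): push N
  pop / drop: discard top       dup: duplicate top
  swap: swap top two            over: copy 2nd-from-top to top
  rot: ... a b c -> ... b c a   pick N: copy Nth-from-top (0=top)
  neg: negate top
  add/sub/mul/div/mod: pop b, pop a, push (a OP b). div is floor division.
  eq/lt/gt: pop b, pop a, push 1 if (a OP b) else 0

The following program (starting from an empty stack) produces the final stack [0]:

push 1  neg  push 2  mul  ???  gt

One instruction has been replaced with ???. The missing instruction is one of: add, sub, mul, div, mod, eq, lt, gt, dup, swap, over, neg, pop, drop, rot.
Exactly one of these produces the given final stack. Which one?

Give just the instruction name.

Answer: dup

Derivation:
Stack before ???: [-2]
Stack after ???:  [-2, -2]
The instruction that transforms [-2] -> [-2, -2] is: dup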